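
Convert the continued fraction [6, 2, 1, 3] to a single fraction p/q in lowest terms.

70/11

Using pₖ = aₖpₖ₋₁ + pₖ₋₂ and qₖ = aₖqₖ₋₁ + qₖ₋₂:
  k=0: a=6, p=6, q=1
  k=1: a=2, p=13, q=2
  k=2: a=1, p=19, q=3
  k=3: a=3, p=70, q=11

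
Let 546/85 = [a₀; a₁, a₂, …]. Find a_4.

546 = 6·85 + 36   →  a_0 = 6
85 = 2·36 + 13   →  a_1 = 2
36 = 2·13 + 10   →  a_2 = 2
13 = 1·10 + 3   →  a_3 = 1
10 = 3·3 + 1   →  a_4 = 3

3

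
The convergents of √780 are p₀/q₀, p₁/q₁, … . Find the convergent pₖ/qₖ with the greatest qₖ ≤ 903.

√780 = [27; 1, 12, 1, 54, …] (period length 4).
Convergents:
  p_0/q_0 = 27/1
  p_1/q_1 = 28/1
  p_2/q_2 = 363/13
  p_3/q_3 = 391/14
  p_4/q_4 = 21477/769
  p_5/q_5 = 21868/783
  p_6/q_6 = 283893/10165
q_5 = 783 ≤ 903 < 10165 = q_6, so the answer is 21868/783.

21868/783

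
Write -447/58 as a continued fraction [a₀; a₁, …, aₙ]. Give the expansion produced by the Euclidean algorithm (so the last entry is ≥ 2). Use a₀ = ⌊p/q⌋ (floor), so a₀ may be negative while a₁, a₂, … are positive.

[-8; 3, 2, 2, 3]

-447 = -8·58 + 17
58 = 3·17 + 7
17 = 2·7 + 3
7 = 2·3 + 1
3 = 3·1 + 0  (stop)
So -447/58 = [-8; 3, 2, 2, 3].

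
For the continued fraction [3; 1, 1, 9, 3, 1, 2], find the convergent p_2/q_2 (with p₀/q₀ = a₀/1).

Using pₖ = aₖpₖ₋₁ + pₖ₋₂, qₖ = aₖqₖ₋₁ + qₖ₋₂ (with p₋₁=1, p₋₂=0, q₋₁=0, q₋₂=1):
  k=0: a=3, p=3, q=1
  k=1: a=1, p=4, q=1
  k=2: a=1, p=7, q=2

7/2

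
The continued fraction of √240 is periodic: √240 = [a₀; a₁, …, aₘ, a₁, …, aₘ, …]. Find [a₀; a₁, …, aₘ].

[15; 2, 30]

a₀ = ⌊√240⌋ = 15.
With m₀=0, d₀=1 and mₖ₊₁ = dₖaₖ − mₖ, dₖ₊₁ = (n − mₖ₊₁²)/dₖ, aₖ₊₁ = ⌊(a₀+mₖ₊₁)/dₖ₊₁⌋:
  k=1: m=15, d=15, a=2
  k=2: m=15, d=1, a=30
d=1 and a=2a₀=30 at k=2, so the next step gives (m, d) = (15, 15) again — its k=1 value — and the period has length 2.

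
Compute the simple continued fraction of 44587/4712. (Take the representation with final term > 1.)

[9; 2, 6, 6, 2, 3, 2, 3]

44587 = 9·4712 + 2179
4712 = 2·2179 + 354
2179 = 6·354 + 55
354 = 6·55 + 24
55 = 2·24 + 7
24 = 3·7 + 3
7 = 2·3 + 1
3 = 3·1 + 0  (stop)
So 44587/4712 = [9; 2, 6, 6, 2, 3, 2, 3].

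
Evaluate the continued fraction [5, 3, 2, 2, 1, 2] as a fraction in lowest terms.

344/65

Fold from the inside: start with 2/1.
  1 + 1/2 = 3/2
  2 + 2/3 = 8/3
  2 + 3/8 = 19/8
  3 + 8/19 = 65/19
  5 + 19/65 = 344/65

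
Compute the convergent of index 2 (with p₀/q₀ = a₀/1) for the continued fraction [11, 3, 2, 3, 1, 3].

79/7

Using pₖ = aₖpₖ₋₁ + pₖ₋₂, qₖ = aₖqₖ₋₁ + qₖ₋₂ (with p₋₁=1, p₋₂=0, q₋₁=0, q₋₂=1):
  k=0: a=11, p=11, q=1
  k=1: a=3, p=34, q=3
  k=2: a=2, p=79, q=7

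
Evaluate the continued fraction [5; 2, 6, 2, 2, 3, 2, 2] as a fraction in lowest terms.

Using pₖ = aₖpₖ₋₁ + pₖ₋₂ and qₖ = aₖqₖ₋₁ + qₖ₋₂:
  k=0: a=5, p=5, q=1
  k=1: a=2, p=11, q=2
  k=2: a=6, p=71, q=13
  k=3: a=2, p=153, q=28
  k=4: a=2, p=377, q=69
  k=5: a=3, p=1284, q=235
  k=6: a=2, p=2945, q=539
  k=7: a=2, p=7174, q=1313

7174/1313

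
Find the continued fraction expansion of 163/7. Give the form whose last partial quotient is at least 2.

163 = 23*7 + 2
7 = 3*2 + 1
2 = 2*1 + 0  (stop)
So 163/7 = [23; 3, 2].

[23; 3, 2]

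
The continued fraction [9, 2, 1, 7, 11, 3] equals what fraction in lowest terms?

7394/791

Using pₖ = aₖpₖ₋₁ + pₖ₋₂ and qₖ = aₖqₖ₋₁ + qₖ₋₂:
  k=0: a=9, p=9, q=1
  k=1: a=2, p=19, q=2
  k=2: a=1, p=28, q=3
  k=3: a=7, p=215, q=23
  k=4: a=11, p=2393, q=256
  k=5: a=3, p=7394, q=791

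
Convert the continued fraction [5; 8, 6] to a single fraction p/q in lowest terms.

Fold from the inside: start with 6/1.
  8 + 1/6 = 49/6
  5 + 6/49 = 251/49

251/49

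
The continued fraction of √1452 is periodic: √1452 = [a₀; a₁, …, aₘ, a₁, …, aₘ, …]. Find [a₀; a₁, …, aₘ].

a₀ = ⌊√1452⌋ = 38.
With m₀=0, d₀=1 and mₖ₊₁ = dₖaₖ − mₖ, dₖ₊₁ = (n − mₖ₊₁²)/dₖ, aₖ₊₁ = ⌊(a₀+mₖ₊₁)/dₖ₊₁⌋:
  k=1: m=38, d=8, a=9
  k=2: m=34, d=37, a=1
  k=3: m=3, d=39, a=1
  k=4: m=36, d=4, a=18
  k=5: m=36, d=39, a=1
  k=6: m=3, d=37, a=1
  k=7: m=34, d=8, a=9
  k=8: m=38, d=1, a=76
d=1 and a=2a₀=76 at k=8, so the next step gives (m, d) = (38, 8) again — its k=1 value — and the period has length 8.

[38; 9, 1, 1, 18, 1, 1, 9, 76]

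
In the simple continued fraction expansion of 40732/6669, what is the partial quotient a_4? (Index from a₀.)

7

40732 = 6·6669 + 718   →  a_0 = 6
6669 = 9·718 + 207   →  a_1 = 9
718 = 3·207 + 97   →  a_2 = 3
207 = 2·97 + 13   →  a_3 = 2
97 = 7·13 + 6   →  a_4 = 7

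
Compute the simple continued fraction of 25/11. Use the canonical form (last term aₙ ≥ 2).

25 = 2×11 + 3
11 = 3×3 + 2
3 = 1×2 + 1
2 = 2×1 + 0  (stop)
So 25/11 = [2; 3, 1, 2].

[2; 3, 1, 2]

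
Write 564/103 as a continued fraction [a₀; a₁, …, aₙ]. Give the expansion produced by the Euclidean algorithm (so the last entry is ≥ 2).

564 = 5×103 + 49
103 = 2×49 + 5
49 = 9×5 + 4
5 = 1×4 + 1
4 = 4×1 + 0  (stop)
So 564/103 = [5; 2, 9, 1, 4].

[5; 2, 9, 1, 4]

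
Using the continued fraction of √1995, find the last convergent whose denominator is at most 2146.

√1995 = [44; 1, 1, 1, 88, …] (period length 4).
Convergents:
  p_0/q_0 = 44/1
  p_1/q_1 = 45/1
  p_2/q_2 = 89/2
  p_3/q_3 = 134/3
  p_4/q_4 = 11881/266
  p_5/q_5 = 12015/269
  p_6/q_6 = 23896/535
  p_7/q_7 = 35911/804
  p_8/q_8 = 3184064/71287
q_7 = 804 ≤ 2146 < 71287 = q_8, so the answer is 35911/804.

35911/804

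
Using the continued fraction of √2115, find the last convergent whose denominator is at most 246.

4231/92

√2115 = [45; 1, 90, …] (period length 2).
Convergents:
  p_0/q_0 = 45/1
  p_1/q_1 = 46/1
  p_2/q_2 = 4185/91
  p_3/q_3 = 4231/92
  p_4/q_4 = 384975/8371
q_3 = 92 ≤ 246 < 8371 = q_4, so the answer is 4231/92.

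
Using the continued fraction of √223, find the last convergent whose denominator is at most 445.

√223 = [14; 1, 13, 1, 28, …] (period length 4).
Convergents:
  p_0/q_0 = 14/1
  p_1/q_1 = 15/1
  p_2/q_2 = 209/14
  p_3/q_3 = 224/15
  p_4/q_4 = 6481/434
  p_5/q_5 = 6705/449
q_4 = 434 ≤ 445 < 449 = q_5, so the answer is 6481/434.

6481/434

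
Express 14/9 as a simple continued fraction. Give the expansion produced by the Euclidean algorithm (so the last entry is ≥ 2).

[1; 1, 1, 4]

14 = 1·9 + 5
9 = 1·5 + 4
5 = 1·4 + 1
4 = 4·1 + 0  (stop)
So 14/9 = [1; 1, 1, 4].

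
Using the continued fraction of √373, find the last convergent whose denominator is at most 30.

309/16

√373 = [19; 3, 5, 5, 3, 38, …] (period length 5).
Convergents:
  p_0/q_0 = 19/1
  p_1/q_1 = 58/3
  p_2/q_2 = 309/16
  p_3/q_3 = 1603/83
q_2 = 16 ≤ 30 < 83 = q_3, so the answer is 309/16.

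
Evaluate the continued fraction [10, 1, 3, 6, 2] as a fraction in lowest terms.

Fold from the inside: start with 2/1.
  6 + 1/2 = 13/2
  3 + 2/13 = 41/13
  1 + 13/41 = 54/41
  10 + 41/54 = 581/54

581/54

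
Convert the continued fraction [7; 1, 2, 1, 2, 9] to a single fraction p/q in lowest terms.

Fold from the inside: start with 9/1.
  2 + 1/9 = 19/9
  1 + 9/19 = 28/19
  2 + 19/28 = 75/28
  1 + 28/75 = 103/75
  7 + 75/103 = 796/103

796/103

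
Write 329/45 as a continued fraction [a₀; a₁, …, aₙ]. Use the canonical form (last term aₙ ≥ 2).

[7; 3, 4, 1, 2]

329 = 7·45 + 14
45 = 3·14 + 3
14 = 4·3 + 2
3 = 1·2 + 1
2 = 2·1 + 0  (stop)
So 329/45 = [7; 3, 4, 1, 2].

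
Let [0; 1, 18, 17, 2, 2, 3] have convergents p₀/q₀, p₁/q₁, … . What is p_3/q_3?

307/324

Using pₖ = aₖpₖ₋₁ + pₖ₋₂, qₖ = aₖqₖ₋₁ + qₖ₋₂ (with p₋₁=1, p₋₂=0, q₋₁=0, q₋₂=1):
  k=0: a=0, p=0, q=1
  k=1: a=1, p=1, q=1
  k=2: a=18, p=18, q=19
  k=3: a=17, p=307, q=324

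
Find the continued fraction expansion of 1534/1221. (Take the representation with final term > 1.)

[1; 3, 1, 9, 10, 3]

1534 = 1*1221 + 313
1221 = 3*313 + 282
313 = 1*282 + 31
282 = 9*31 + 3
31 = 10*3 + 1
3 = 3*1 + 0  (stop)
So 1534/1221 = [1; 3, 1, 9, 10, 3].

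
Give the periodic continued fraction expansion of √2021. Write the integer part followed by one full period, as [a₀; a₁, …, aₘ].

a₀ = ⌊√2021⌋ = 44.
With m₀=0, d₀=1 and mₖ₊₁ = dₖaₖ − mₖ, dₖ₊₁ = (n − mₖ₊₁²)/dₖ, aₖ₊₁ = ⌊(a₀+mₖ₊₁)/dₖ₊₁⌋:
  k=1: m=44, d=85, a=1
  k=2: m=41, d=4, a=21
  k=3: m=43, d=43, a=2
  k=4: m=43, d=4, a=21
  k=5: m=41, d=85, a=1
  k=6: m=44, d=1, a=88
d=1 and a=2a₀=88 at k=6, so the next step gives (m, d) = (44, 85) again — its k=1 value — and the period has length 6.

[44; 1, 21, 2, 21, 1, 88]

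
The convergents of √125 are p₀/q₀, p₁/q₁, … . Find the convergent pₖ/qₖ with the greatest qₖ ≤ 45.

√125 = [11; 5, 1, 1, 5, 22, …] (period length 5).
Convergents:
  p_0/q_0 = 11/1
  p_1/q_1 = 56/5
  p_2/q_2 = 67/6
  p_3/q_3 = 123/11
  p_4/q_4 = 682/61
q_3 = 11 ≤ 45 < 61 = q_4, so the answer is 123/11.

123/11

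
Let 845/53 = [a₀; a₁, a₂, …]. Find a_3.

845 = 15·53 + 50   →  a_0 = 15
53 = 1·50 + 3   →  a_1 = 1
50 = 16·3 + 2   →  a_2 = 16
3 = 1·2 + 1   →  a_3 = 1

1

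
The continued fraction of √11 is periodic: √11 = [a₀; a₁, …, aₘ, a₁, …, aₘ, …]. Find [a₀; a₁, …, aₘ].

a₀ = ⌊√11⌋ = 3.
With m₀=0, d₀=1 and mₖ₊₁ = dₖaₖ − mₖ, dₖ₊₁ = (n − mₖ₊₁²)/dₖ, aₖ₊₁ = ⌊(a₀+mₖ₊₁)/dₖ₊₁⌋:
  k=1: m=3, d=2, a=3
  k=2: m=3, d=1, a=6
d=1 and a=2a₀=6 at k=2, so the next step gives (m, d) = (3, 2) again — its k=1 value — and the period has length 2.

[3; 3, 6]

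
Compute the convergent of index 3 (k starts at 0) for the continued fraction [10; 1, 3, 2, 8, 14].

Using pₖ = aₖpₖ₋₁ + pₖ₋₂, qₖ = aₖqₖ₋₁ + qₖ₋₂ (with p₋₁=1, p₋₂=0, q₋₁=0, q₋₂=1):
  k=0: a=10, p=10, q=1
  k=1: a=1, p=11, q=1
  k=2: a=3, p=43, q=4
  k=3: a=2, p=97, q=9

97/9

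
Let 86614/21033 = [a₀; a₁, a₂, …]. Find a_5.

8

86614 = 4·21033 + 2482   →  a_0 = 4
21033 = 8·2482 + 1177   →  a_1 = 8
2482 = 2·1177 + 128   →  a_2 = 2
1177 = 9·128 + 25   →  a_3 = 9
128 = 5·25 + 3   →  a_4 = 5
25 = 8·3 + 1   →  a_5 = 8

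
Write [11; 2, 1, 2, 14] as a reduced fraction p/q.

Fold from the inside: start with 14/1.
  2 + 1/14 = 29/14
  1 + 14/29 = 43/29
  2 + 29/43 = 115/43
  11 + 43/115 = 1308/115

1308/115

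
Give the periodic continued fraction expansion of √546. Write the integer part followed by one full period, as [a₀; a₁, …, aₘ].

a₀ = ⌊√546⌋ = 23.
With m₀=0, d₀=1 and mₖ₊₁ = dₖaₖ − mₖ, dₖ₊₁ = (n − mₖ₊₁²)/dₖ, aₖ₊₁ = ⌊(a₀+mₖ₊₁)/dₖ₊₁⌋:
  k=1: m=23, d=17, a=2
  k=2: m=11, d=25, a=1
  k=3: m=14, d=14, a=2
  k=4: m=14, d=25, a=1
  k=5: m=11, d=17, a=2
  k=6: m=23, d=1, a=46
d=1 and a=2a₀=46 at k=6, so the next step gives (m, d) = (23, 17) again — its k=1 value — and the period has length 6.

[23; 2, 1, 2, 1, 2, 46]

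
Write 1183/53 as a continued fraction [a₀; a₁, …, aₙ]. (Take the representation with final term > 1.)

1183 = 22*53 + 17
53 = 3*17 + 2
17 = 8*2 + 1
2 = 2*1 + 0  (stop)
So 1183/53 = [22; 3, 8, 2].

[22; 3, 8, 2]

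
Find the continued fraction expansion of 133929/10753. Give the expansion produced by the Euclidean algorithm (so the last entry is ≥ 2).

133929 = 12*10753 + 4893
10753 = 2*4893 + 967
4893 = 5*967 + 58
967 = 16*58 + 39
58 = 1*39 + 19
39 = 2*19 + 1
19 = 19*1 + 0  (stop)
So 133929/10753 = [12; 2, 5, 16, 1, 2, 19].

[12; 2, 5, 16, 1, 2, 19]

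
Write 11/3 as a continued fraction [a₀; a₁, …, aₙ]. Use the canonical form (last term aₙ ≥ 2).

11 = 3*3 + 2
3 = 1*2 + 1
2 = 2*1 + 0  (stop)
So 11/3 = [3; 1, 2].

[3; 1, 2]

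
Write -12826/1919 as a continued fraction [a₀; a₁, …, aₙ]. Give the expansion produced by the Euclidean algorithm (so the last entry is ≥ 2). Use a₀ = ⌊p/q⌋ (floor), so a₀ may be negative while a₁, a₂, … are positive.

-12826 = -7·1919 + 607
1919 = 3·607 + 98
607 = 6·98 + 19
98 = 5·19 + 3
19 = 6·3 + 1
3 = 3·1 + 0  (stop)
So -12826/1919 = [-7; 3, 6, 5, 6, 3].

[-7; 3, 6, 5, 6, 3]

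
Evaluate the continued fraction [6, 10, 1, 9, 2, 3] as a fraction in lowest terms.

4849/796

Fold from the inside: start with 3/1.
  2 + 1/3 = 7/3
  9 + 3/7 = 66/7
  1 + 7/66 = 73/66
  10 + 66/73 = 796/73
  6 + 73/796 = 4849/796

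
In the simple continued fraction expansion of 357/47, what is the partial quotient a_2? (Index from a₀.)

1

357 = 7·47 + 28   →  a_0 = 7
47 = 1·28 + 19   →  a_1 = 1
28 = 1·19 + 9   →  a_2 = 1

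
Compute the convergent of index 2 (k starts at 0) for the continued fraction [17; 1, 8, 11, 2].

Using pₖ = aₖpₖ₋₁ + pₖ₋₂, qₖ = aₖqₖ₋₁ + qₖ₋₂ (with p₋₁=1, p₋₂=0, q₋₁=0, q₋₂=1):
  k=0: a=17, p=17, q=1
  k=1: a=1, p=18, q=1
  k=2: a=8, p=161, q=9

161/9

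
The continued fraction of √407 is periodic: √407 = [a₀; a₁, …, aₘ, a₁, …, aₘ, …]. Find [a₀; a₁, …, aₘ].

a₀ = ⌊√407⌋ = 20.
With m₀=0, d₀=1 and mₖ₊₁ = dₖaₖ − mₖ, dₖ₊₁ = (n − mₖ₊₁²)/dₖ, aₖ₊₁ = ⌊(a₀+mₖ₊₁)/dₖ₊₁⌋:
  k=1: m=20, d=7, a=5
  k=2: m=15, d=26, a=1
  k=3: m=11, d=11, a=2
  k=4: m=11, d=26, a=1
  k=5: m=15, d=7, a=5
  k=6: m=20, d=1, a=40
d=1 and a=2a₀=40 at k=6, so the next step gives (m, d) = (20, 7) again — its k=1 value — and the period has length 6.

[20; 5, 1, 2, 1, 5, 40]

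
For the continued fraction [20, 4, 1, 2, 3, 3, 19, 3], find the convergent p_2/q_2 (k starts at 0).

101/5

Using pₖ = aₖpₖ₋₁ + pₖ₋₂, qₖ = aₖqₖ₋₁ + qₖ₋₂ (with p₋₁=1, p₋₂=0, q₋₁=0, q₋₂=1):
  k=0: a=20, p=20, q=1
  k=1: a=4, p=81, q=4
  k=2: a=1, p=101, q=5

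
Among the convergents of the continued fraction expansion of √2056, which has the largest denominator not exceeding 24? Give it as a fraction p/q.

136/3

√2056 = [45; 2, 1, 10, 1, 2, 90, …] (period length 6).
Convergents:
  p_0/q_0 = 45/1
  p_1/q_1 = 91/2
  p_2/q_2 = 136/3
  p_3/q_3 = 1451/32
q_2 = 3 ≤ 24 < 32 = q_3, so the answer is 136/3.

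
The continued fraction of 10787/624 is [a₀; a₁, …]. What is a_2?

10787 = 17·624 + 179   →  a_0 = 17
624 = 3·179 + 87   →  a_1 = 3
179 = 2·87 + 5   →  a_2 = 2

2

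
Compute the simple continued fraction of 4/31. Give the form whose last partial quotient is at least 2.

[0; 7, 1, 3]

4 = 0*31 + 4
31 = 7*4 + 3
4 = 1*3 + 1
3 = 3*1 + 0  (stop)
So 4/31 = [0; 7, 1, 3].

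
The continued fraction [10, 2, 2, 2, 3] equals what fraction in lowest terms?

Fold from the inside: start with 3/1.
  2 + 1/3 = 7/3
  2 + 3/7 = 17/7
  2 + 7/17 = 41/17
  10 + 17/41 = 427/41

427/41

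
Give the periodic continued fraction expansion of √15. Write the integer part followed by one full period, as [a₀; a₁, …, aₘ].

[3; 1, 6]

a₀ = ⌊√15⌋ = 3.
With m₀=0, d₀=1 and mₖ₊₁ = dₖaₖ − mₖ, dₖ₊₁ = (n − mₖ₊₁²)/dₖ, aₖ₊₁ = ⌊(a₀+mₖ₊₁)/dₖ₊₁⌋:
  k=1: m=3, d=6, a=1
  k=2: m=3, d=1, a=6
d=1 and a=2a₀=6 at k=2, so the next step gives (m, d) = (3, 6) again — its k=1 value — and the period has length 2.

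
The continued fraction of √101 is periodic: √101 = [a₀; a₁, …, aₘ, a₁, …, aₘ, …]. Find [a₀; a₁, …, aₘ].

[10; 20]

a₀ = ⌊√101⌋ = 10.
With m₀=0, d₀=1 and mₖ₊₁ = dₖaₖ − mₖ, dₖ₊₁ = (n − mₖ₊₁²)/dₖ, aₖ₊₁ = ⌊(a₀+mₖ₊₁)/dₖ₊₁⌋:
  k=1: m=10, d=1, a=20
d=1 and a=2a₀=20 at k=1, so the next step gives (m, d) = (10, 1) again — its k=1 value — and the period has length 1.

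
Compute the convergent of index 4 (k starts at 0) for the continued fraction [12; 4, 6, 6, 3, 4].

Using pₖ = aₖpₖ₋₁ + pₖ₋₂, qₖ = aₖqₖ₋₁ + qₖ₋₂ (with p₋₁=1, p₋₂=0, q₋₁=0, q₋₂=1):
  k=0: a=12, p=12, q=1
  k=1: a=4, p=49, q=4
  k=2: a=6, p=306, q=25
  k=3: a=6, p=1885, q=154
  k=4: a=3, p=5961, q=487

5961/487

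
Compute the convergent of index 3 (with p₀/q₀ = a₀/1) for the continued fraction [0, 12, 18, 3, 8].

Using pₖ = aₖpₖ₋₁ + pₖ₋₂, qₖ = aₖqₖ₋₁ + qₖ₋₂ (with p₋₁=1, p₋₂=0, q₋₁=0, q₋₂=1):
  k=0: a=0, p=0, q=1
  k=1: a=12, p=1, q=12
  k=2: a=18, p=18, q=217
  k=3: a=3, p=55, q=663

55/663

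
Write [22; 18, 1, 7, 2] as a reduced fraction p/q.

Using pₖ = aₖpₖ₋₁ + pₖ₋₂ and qₖ = aₖqₖ₋₁ + qₖ₋₂:
  k=0: a=22, p=22, q=1
  k=1: a=18, p=397, q=18
  k=2: a=1, p=419, q=19
  k=3: a=7, p=3330, q=151
  k=4: a=2, p=7079, q=321

7079/321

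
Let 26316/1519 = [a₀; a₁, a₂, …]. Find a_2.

26316 = 17·1519 + 493   →  a_0 = 17
1519 = 3·493 + 40   →  a_1 = 3
493 = 12·40 + 13   →  a_2 = 12

12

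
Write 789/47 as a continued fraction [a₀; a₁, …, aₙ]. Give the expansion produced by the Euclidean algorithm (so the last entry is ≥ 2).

789 = 16*47 + 37
47 = 1*37 + 10
37 = 3*10 + 7
10 = 1*7 + 3
7 = 2*3 + 1
3 = 3*1 + 0  (stop)
So 789/47 = [16; 1, 3, 1, 2, 3].

[16; 1, 3, 1, 2, 3]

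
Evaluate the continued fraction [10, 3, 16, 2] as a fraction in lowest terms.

Fold from the inside: start with 2/1.
  16 + 1/2 = 33/2
  3 + 2/33 = 101/33
  10 + 33/101 = 1043/101

1043/101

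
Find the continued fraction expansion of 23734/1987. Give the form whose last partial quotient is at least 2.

[11; 1, 17, 15, 1, 2, 2]

23734 = 11×1987 + 1877
1987 = 1×1877 + 110
1877 = 17×110 + 7
110 = 15×7 + 5
7 = 1×5 + 2
5 = 2×2 + 1
2 = 2×1 + 0  (stop)
So 23734/1987 = [11; 1, 17, 15, 1, 2, 2].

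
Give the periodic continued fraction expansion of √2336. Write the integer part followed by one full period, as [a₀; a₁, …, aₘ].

[48; 3, 96]

a₀ = ⌊√2336⌋ = 48.
With m₀=0, d₀=1 and mₖ₊₁ = dₖaₖ − mₖ, dₖ₊₁ = (n − mₖ₊₁²)/dₖ, aₖ₊₁ = ⌊(a₀+mₖ₊₁)/dₖ₊₁⌋:
  k=1: m=48, d=32, a=3
  k=2: m=48, d=1, a=96
d=1 and a=2a₀=96 at k=2, so the next step gives (m, d) = (48, 32) again — its k=1 value — and the period has length 2.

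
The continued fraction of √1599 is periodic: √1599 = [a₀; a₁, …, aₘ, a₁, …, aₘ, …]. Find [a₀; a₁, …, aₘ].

a₀ = ⌊√1599⌋ = 39.
With m₀=0, d₀=1 and mₖ₊₁ = dₖaₖ − mₖ, dₖ₊₁ = (n − mₖ₊₁²)/dₖ, aₖ₊₁ = ⌊(a₀+mₖ₊₁)/dₖ₊₁⌋:
  k=1: m=39, d=78, a=1
  k=2: m=39, d=1, a=78
d=1 and a=2a₀=78 at k=2, so the next step gives (m, d) = (39, 78) again — its k=1 value — and the period has length 2.

[39; 1, 78]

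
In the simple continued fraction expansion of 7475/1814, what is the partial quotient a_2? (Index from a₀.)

3

7475 = 4·1814 + 219   →  a_0 = 4
1814 = 8·219 + 62   →  a_1 = 8
219 = 3·62 + 33   →  a_2 = 3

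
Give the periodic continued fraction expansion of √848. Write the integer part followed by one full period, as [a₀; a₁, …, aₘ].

[29; 8, 3, 3, 3, 8, 58]

a₀ = ⌊√848⌋ = 29.
With m₀=0, d₀=1 and mₖ₊₁ = dₖaₖ − mₖ, dₖ₊₁ = (n − mₖ₊₁²)/dₖ, aₖ₊₁ = ⌊(a₀+mₖ₊₁)/dₖ₊₁⌋:
  k=1: m=29, d=7, a=8
  k=2: m=27, d=17, a=3
  k=3: m=24, d=16, a=3
  k=4: m=24, d=17, a=3
  k=5: m=27, d=7, a=8
  k=6: m=29, d=1, a=58
d=1 and a=2a₀=58 at k=6, so the next step gives (m, d) = (29, 7) again — its k=1 value — and the period has length 6.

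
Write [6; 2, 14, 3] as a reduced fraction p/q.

Using pₖ = aₖpₖ₋₁ + pₖ₋₂ and qₖ = aₖqₖ₋₁ + qₖ₋₂:
  k=0: a=6, p=6, q=1
  k=1: a=2, p=13, q=2
  k=2: a=14, p=188, q=29
  k=3: a=3, p=577, q=89

577/89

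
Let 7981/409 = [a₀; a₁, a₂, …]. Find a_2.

7981 = 19·409 + 210   →  a_0 = 19
409 = 1·210 + 199   →  a_1 = 1
210 = 1·199 + 11   →  a_2 = 1

1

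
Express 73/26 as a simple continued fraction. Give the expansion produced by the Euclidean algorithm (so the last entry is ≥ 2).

73 = 2×26 + 21
26 = 1×21 + 5
21 = 4×5 + 1
5 = 5×1 + 0  (stop)
So 73/26 = [2; 1, 4, 5].

[2; 1, 4, 5]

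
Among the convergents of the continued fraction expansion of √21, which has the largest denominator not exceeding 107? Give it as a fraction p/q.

√21 = [4; 1, 1, 2, 1, 1, 8, …] (period length 6).
Convergents:
  p_0/q_0 = 4/1
  p_1/q_1 = 5/1
  p_2/q_2 = 9/2
  p_3/q_3 = 23/5
  p_4/q_4 = 32/7
  p_5/q_5 = 55/12
  p_6/q_6 = 472/103
  p_7/q_7 = 527/115
q_6 = 103 ≤ 107 < 115 = q_7, so the answer is 472/103.

472/103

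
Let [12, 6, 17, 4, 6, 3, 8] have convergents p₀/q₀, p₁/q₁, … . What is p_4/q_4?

Using pₖ = aₖpₖ₋₁ + pₖ₋₂, qₖ = aₖqₖ₋₁ + qₖ₋₂ (with p₋₁=1, p₋₂=0, q₋₁=0, q₋₂=1):
  k=0: a=12, p=12, q=1
  k=1: a=6, p=73, q=6
  k=2: a=17, p=1253, q=103
  k=3: a=4, p=5085, q=418
  k=4: a=6, p=31763, q=2611

31763/2611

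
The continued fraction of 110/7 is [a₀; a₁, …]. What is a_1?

110 = 15·7 + 5   →  a_0 = 15
7 = 1·5 + 2   →  a_1 = 1

1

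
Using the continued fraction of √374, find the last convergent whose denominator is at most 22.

√374 = [19; 2, 1, 18, 1, 2, 38, …] (period length 6).
Convergents:
  p_0/q_0 = 19/1
  p_1/q_1 = 39/2
  p_2/q_2 = 58/3
  p_3/q_3 = 1083/56
q_2 = 3 ≤ 22 < 56 = q_3, so the answer is 58/3.

58/3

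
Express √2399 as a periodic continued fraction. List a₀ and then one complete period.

a₀ = ⌊√2399⌋ = 48.
With m₀=0, d₀=1 and mₖ₊₁ = dₖaₖ − mₖ, dₖ₊₁ = (n − mₖ₊₁²)/dₖ, aₖ₊₁ = ⌊(a₀+mₖ₊₁)/dₖ₊₁⌋:
  k=1: m=48, d=95, a=1
  k=2: m=47, d=2, a=47
  k=3: m=47, d=95, a=1
  k=4: m=48, d=1, a=96
d=1 and a=2a₀=96 at k=4, so the next step gives (m, d) = (48, 95) again — its k=1 value — and the period has length 4.

[48; 1, 47, 1, 96]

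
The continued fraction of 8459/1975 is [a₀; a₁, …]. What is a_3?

1

8459 = 4·1975 + 559   →  a_0 = 4
1975 = 3·559 + 298   →  a_1 = 3
559 = 1·298 + 261   →  a_2 = 1
298 = 1·261 + 37   →  a_3 = 1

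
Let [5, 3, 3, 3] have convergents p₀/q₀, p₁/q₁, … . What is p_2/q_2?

Using pₖ = aₖpₖ₋₁ + pₖ₋₂, qₖ = aₖqₖ₋₁ + qₖ₋₂ (with p₋₁=1, p₋₂=0, q₋₁=0, q₋₂=1):
  k=0: a=5, p=5, q=1
  k=1: a=3, p=16, q=3
  k=2: a=3, p=53, q=10

53/10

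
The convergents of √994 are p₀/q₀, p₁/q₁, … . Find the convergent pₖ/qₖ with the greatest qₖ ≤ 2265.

70969/2251

√994 = [31; 1, 1, 8, 1, 1, 62, …] (period length 6).
Convergents:
  p_0/q_0 = 31/1
  p_1/q_1 = 32/1
  p_2/q_2 = 63/2
  p_3/q_3 = 536/17
  p_4/q_4 = 599/19
  p_5/q_5 = 1135/36
  p_6/q_6 = 70969/2251
  p_7/q_7 = 72104/2287
q_6 = 2251 ≤ 2265 < 2287 = q_7, so the answer is 70969/2251.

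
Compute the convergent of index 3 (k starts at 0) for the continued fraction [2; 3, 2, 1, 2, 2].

23/10

Using pₖ = aₖpₖ₋₁ + pₖ₋₂, qₖ = aₖqₖ₋₁ + qₖ₋₂ (with p₋₁=1, p₋₂=0, q₋₁=0, q₋₂=1):
  k=0: a=2, p=2, q=1
  k=1: a=3, p=7, q=3
  k=2: a=2, p=16, q=7
  k=3: a=1, p=23, q=10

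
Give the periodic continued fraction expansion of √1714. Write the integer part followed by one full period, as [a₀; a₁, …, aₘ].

[41; 2, 2, 82]

a₀ = ⌊√1714⌋ = 41.
With m₀=0, d₀=1 and mₖ₊₁ = dₖaₖ − mₖ, dₖ₊₁ = (n − mₖ₊₁²)/dₖ, aₖ₊₁ = ⌊(a₀+mₖ₊₁)/dₖ₊₁⌋:
  k=1: m=41, d=33, a=2
  k=2: m=25, d=33, a=2
  k=3: m=41, d=1, a=82
d=1 and a=2a₀=82 at k=3, so the next step gives (m, d) = (41, 33) again — its k=1 value — and the period has length 3.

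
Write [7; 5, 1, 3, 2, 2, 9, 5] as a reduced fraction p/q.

Fold from the inside: start with 5/1.
  9 + 1/5 = 46/5
  2 + 5/46 = 97/46
  2 + 46/97 = 240/97
  3 + 97/240 = 817/240
  1 + 240/817 = 1057/817
  5 + 817/1057 = 6102/1057
  7 + 1057/6102 = 43771/6102

43771/6102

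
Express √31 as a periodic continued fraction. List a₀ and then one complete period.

a₀ = ⌊√31⌋ = 5.
With m₀=0, d₀=1 and mₖ₊₁ = dₖaₖ − mₖ, dₖ₊₁ = (n − mₖ₊₁²)/dₖ, aₖ₊₁ = ⌊(a₀+mₖ₊₁)/dₖ₊₁⌋:
  k=1: m=5, d=6, a=1
  k=2: m=1, d=5, a=1
  k=3: m=4, d=3, a=3
  k=4: m=5, d=2, a=5
  k=5: m=5, d=3, a=3
  k=6: m=4, d=5, a=1
  k=7: m=1, d=6, a=1
  k=8: m=5, d=1, a=10
d=1 and a=2a₀=10 at k=8, so the next step gives (m, d) = (5, 6) again — its k=1 value — and the period has length 8.

[5; 1, 1, 3, 5, 3, 1, 1, 10]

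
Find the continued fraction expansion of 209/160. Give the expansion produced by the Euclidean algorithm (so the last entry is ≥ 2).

[1; 3, 3, 1, 3, 3]

209 = 1·160 + 49
160 = 3·49 + 13
49 = 3·13 + 10
13 = 1·10 + 3
10 = 3·3 + 1
3 = 3·1 + 0  (stop)
So 209/160 = [1; 3, 3, 1, 3, 3].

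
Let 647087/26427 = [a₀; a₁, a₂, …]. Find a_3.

647087 = 24·26427 + 12839   →  a_0 = 24
26427 = 2·12839 + 749   →  a_1 = 2
12839 = 17·749 + 106   →  a_2 = 17
749 = 7·106 + 7   →  a_3 = 7

7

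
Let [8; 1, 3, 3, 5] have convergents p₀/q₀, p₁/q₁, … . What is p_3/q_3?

Using pₖ = aₖpₖ₋₁ + pₖ₋₂, qₖ = aₖqₖ₋₁ + qₖ₋₂ (with p₋₁=1, p₋₂=0, q₋₁=0, q₋₂=1):
  k=0: a=8, p=8, q=1
  k=1: a=1, p=9, q=1
  k=2: a=3, p=35, q=4
  k=3: a=3, p=114, q=13

114/13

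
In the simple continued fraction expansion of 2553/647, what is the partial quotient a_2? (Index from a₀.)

2553 = 3·647 + 612   →  a_0 = 3
647 = 1·612 + 35   →  a_1 = 1
612 = 17·35 + 17   →  a_2 = 17

17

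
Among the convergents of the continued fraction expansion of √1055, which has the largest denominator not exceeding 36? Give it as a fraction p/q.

812/25

√1055 = [32; 2, 12, 2, 64, …] (period length 4).
Convergents:
  p_0/q_0 = 32/1
  p_1/q_1 = 65/2
  p_2/q_2 = 812/25
  p_3/q_3 = 1689/52
q_2 = 25 ≤ 36 < 52 = q_3, so the answer is 812/25.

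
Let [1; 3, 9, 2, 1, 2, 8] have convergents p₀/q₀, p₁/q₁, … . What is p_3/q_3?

Using pₖ = aₖpₖ₋₁ + pₖ₋₂, qₖ = aₖqₖ₋₁ + qₖ₋₂ (with p₋₁=1, p₋₂=0, q₋₁=0, q₋₂=1):
  k=0: a=1, p=1, q=1
  k=1: a=3, p=4, q=3
  k=2: a=9, p=37, q=28
  k=3: a=2, p=78, q=59

78/59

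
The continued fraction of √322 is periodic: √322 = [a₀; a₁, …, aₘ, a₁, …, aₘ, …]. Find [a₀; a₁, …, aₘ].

[17; 1, 16, 1, 34]

a₀ = ⌊√322⌋ = 17.
With m₀=0, d₀=1 and mₖ₊₁ = dₖaₖ − mₖ, dₖ₊₁ = (n − mₖ₊₁²)/dₖ, aₖ₊₁ = ⌊(a₀+mₖ₊₁)/dₖ₊₁⌋:
  k=1: m=17, d=33, a=1
  k=2: m=16, d=2, a=16
  k=3: m=16, d=33, a=1
  k=4: m=17, d=1, a=34
d=1 and a=2a₀=34 at k=4, so the next step gives (m, d) = (17, 33) again — its k=1 value — and the period has length 4.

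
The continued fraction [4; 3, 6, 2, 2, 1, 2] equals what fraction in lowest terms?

1662/385

Fold from the inside: start with 2/1.
  1 + 1/2 = 3/2
  2 + 2/3 = 8/3
  2 + 3/8 = 19/8
  6 + 8/19 = 122/19
  3 + 19/122 = 385/122
  4 + 122/385 = 1662/385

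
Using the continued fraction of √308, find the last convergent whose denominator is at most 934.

12478/711

√308 = [17; 1, 1, 4, 1, 1, 34, …] (period length 6).
Convergents:
  p_0/q_0 = 17/1
  p_1/q_1 = 18/1
  p_2/q_2 = 35/2
  p_3/q_3 = 158/9
  p_4/q_4 = 193/11
  p_5/q_5 = 351/20
  p_6/q_6 = 12127/691
  p_7/q_7 = 12478/711
  p_8/q_8 = 24605/1402
q_7 = 711 ≤ 934 < 1402 = q_8, so the answer is 12478/711.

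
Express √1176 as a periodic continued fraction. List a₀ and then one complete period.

[34; 3, 2, 2, 2, 3, 68]

a₀ = ⌊√1176⌋ = 34.
With m₀=0, d₀=1 and mₖ₊₁ = dₖaₖ − mₖ, dₖ₊₁ = (n − mₖ₊₁²)/dₖ, aₖ₊₁ = ⌊(a₀+mₖ₊₁)/dₖ₊₁⌋:
  k=1: m=34, d=20, a=3
  k=2: m=26, d=25, a=2
  k=3: m=24, d=24, a=2
  k=4: m=24, d=25, a=2
  k=5: m=26, d=20, a=3
  k=6: m=34, d=1, a=68
d=1 and a=2a₀=68 at k=6, so the next step gives (m, d) = (34, 20) again — its k=1 value — and the period has length 6.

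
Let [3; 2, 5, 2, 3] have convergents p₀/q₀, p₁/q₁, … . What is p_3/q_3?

Using pₖ = aₖpₖ₋₁ + pₖ₋₂, qₖ = aₖqₖ₋₁ + qₖ₋₂ (with p₋₁=1, p₋₂=0, q₋₁=0, q₋₂=1):
  k=0: a=3, p=3, q=1
  k=1: a=2, p=7, q=2
  k=2: a=5, p=38, q=11
  k=3: a=2, p=83, q=24

83/24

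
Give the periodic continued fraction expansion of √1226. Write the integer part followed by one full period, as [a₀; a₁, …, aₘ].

[35; 70]

a₀ = ⌊√1226⌋ = 35.
With m₀=0, d₀=1 and mₖ₊₁ = dₖaₖ − mₖ, dₖ₊₁ = (n − mₖ₊₁²)/dₖ, aₖ₊₁ = ⌊(a₀+mₖ₊₁)/dₖ₊₁⌋:
  k=1: m=35, d=1, a=70
d=1 and a=2a₀=70 at k=1, so the next step gives (m, d) = (35, 1) again — its k=1 value — and the period has length 1.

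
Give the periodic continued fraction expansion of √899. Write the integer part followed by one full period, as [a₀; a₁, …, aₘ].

a₀ = ⌊√899⌋ = 29.
With m₀=0, d₀=1 and mₖ₊₁ = dₖaₖ − mₖ, dₖ₊₁ = (n − mₖ₊₁²)/dₖ, aₖ₊₁ = ⌊(a₀+mₖ₊₁)/dₖ₊₁⌋:
  k=1: m=29, d=58, a=1
  k=2: m=29, d=1, a=58
d=1 and a=2a₀=58 at k=2, so the next step gives (m, d) = (29, 58) again — its k=1 value — and the period has length 2.

[29; 1, 58]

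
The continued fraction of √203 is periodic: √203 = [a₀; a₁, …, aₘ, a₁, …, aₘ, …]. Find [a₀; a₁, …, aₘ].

[14; 4, 28]

a₀ = ⌊√203⌋ = 14.
With m₀=0, d₀=1 and mₖ₊₁ = dₖaₖ − mₖ, dₖ₊₁ = (n − mₖ₊₁²)/dₖ, aₖ₊₁ = ⌊(a₀+mₖ₊₁)/dₖ₊₁⌋:
  k=1: m=14, d=7, a=4
  k=2: m=14, d=1, a=28
d=1 and a=2a₀=28 at k=2, so the next step gives (m, d) = (14, 7) again — its k=1 value — and the period has length 2.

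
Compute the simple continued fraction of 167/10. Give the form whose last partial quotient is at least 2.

[16; 1, 2, 3]

167 = 16·10 + 7
10 = 1·7 + 3
7 = 2·3 + 1
3 = 3·1 + 0  (stop)
So 167/10 = [16; 1, 2, 3].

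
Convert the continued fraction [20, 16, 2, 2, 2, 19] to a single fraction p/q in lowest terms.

76733/3825

Using pₖ = aₖpₖ₋₁ + pₖ₋₂ and qₖ = aₖqₖ₋₁ + qₖ₋₂:
  k=0: a=20, p=20, q=1
  k=1: a=16, p=321, q=16
  k=2: a=2, p=662, q=33
  k=3: a=2, p=1645, q=82
  k=4: a=2, p=3952, q=197
  k=5: a=19, p=76733, q=3825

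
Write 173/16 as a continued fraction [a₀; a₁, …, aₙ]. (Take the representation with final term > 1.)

[10; 1, 4, 3]

173 = 10×16 + 13
16 = 1×13 + 3
13 = 4×3 + 1
3 = 3×1 + 0  (stop)
So 173/16 = [10; 1, 4, 3].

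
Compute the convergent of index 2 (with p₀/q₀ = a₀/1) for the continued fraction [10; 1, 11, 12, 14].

131/12

Using pₖ = aₖpₖ₋₁ + pₖ₋₂, qₖ = aₖqₖ₋₁ + qₖ₋₂ (with p₋₁=1, p₋₂=0, q₋₁=0, q₋₂=1):
  k=0: a=10, p=10, q=1
  k=1: a=1, p=11, q=1
  k=2: a=11, p=131, q=12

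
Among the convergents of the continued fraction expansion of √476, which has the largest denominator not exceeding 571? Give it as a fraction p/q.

√476 = [21; 1, 4, 2, 10, 2, 4, 1, 42, …] (period length 8).
Convergents:
  p_0/q_0 = 21/1
  p_1/q_1 = 22/1
  p_2/q_2 = 109/5
  p_3/q_3 = 240/11
  p_4/q_4 = 2509/115
  p_5/q_5 = 5258/241
  p_6/q_6 = 23541/1079
q_5 = 241 ≤ 571 < 1079 = q_6, so the answer is 5258/241.

5258/241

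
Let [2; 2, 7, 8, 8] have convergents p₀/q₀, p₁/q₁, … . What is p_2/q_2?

Using pₖ = aₖpₖ₋₁ + pₖ₋₂, qₖ = aₖqₖ₋₁ + qₖ₋₂ (with p₋₁=1, p₋₂=0, q₋₁=0, q₋₂=1):
  k=0: a=2, p=2, q=1
  k=1: a=2, p=5, q=2
  k=2: a=7, p=37, q=15

37/15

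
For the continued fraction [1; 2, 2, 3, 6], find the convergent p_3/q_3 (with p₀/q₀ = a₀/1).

24/17

Using pₖ = aₖpₖ₋₁ + pₖ₋₂, qₖ = aₖqₖ₋₁ + qₖ₋₂ (with p₋₁=1, p₋₂=0, q₋₁=0, q₋₂=1):
  k=0: a=1, p=1, q=1
  k=1: a=2, p=3, q=2
  k=2: a=2, p=7, q=5
  k=3: a=3, p=24, q=17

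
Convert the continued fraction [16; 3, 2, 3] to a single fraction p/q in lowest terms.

391/24

Fold from the inside: start with 3/1.
  2 + 1/3 = 7/3
  3 + 3/7 = 24/7
  16 + 7/24 = 391/24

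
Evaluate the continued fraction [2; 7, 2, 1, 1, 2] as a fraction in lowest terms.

Using pₖ = aₖpₖ₋₁ + pₖ₋₂ and qₖ = aₖqₖ₋₁ + qₖ₋₂:
  k=0: a=2, p=2, q=1
  k=1: a=7, p=15, q=7
  k=2: a=2, p=32, q=15
  k=3: a=1, p=47, q=22
  k=4: a=1, p=79, q=37
  k=5: a=2, p=205, q=96

205/96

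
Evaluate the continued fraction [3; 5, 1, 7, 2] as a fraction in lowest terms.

317/100

Fold from the inside: start with 2/1.
  7 + 1/2 = 15/2
  1 + 2/15 = 17/15
  5 + 15/17 = 100/17
  3 + 17/100 = 317/100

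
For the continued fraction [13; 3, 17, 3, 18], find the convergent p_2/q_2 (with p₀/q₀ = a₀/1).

693/52

Using pₖ = aₖpₖ₋₁ + pₖ₋₂, qₖ = aₖqₖ₋₁ + qₖ₋₂ (with p₋₁=1, p₋₂=0, q₋₁=0, q₋₂=1):
  k=0: a=13, p=13, q=1
  k=1: a=3, p=40, q=3
  k=2: a=17, p=693, q=52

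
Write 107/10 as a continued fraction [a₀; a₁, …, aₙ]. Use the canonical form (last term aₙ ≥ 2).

[10; 1, 2, 3]

107 = 10*10 + 7
10 = 1*7 + 3
7 = 2*3 + 1
3 = 3*1 + 0  (stop)
So 107/10 = [10; 1, 2, 3].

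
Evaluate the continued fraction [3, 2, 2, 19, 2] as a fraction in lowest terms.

Fold from the inside: start with 2/1.
  19 + 1/2 = 39/2
  2 + 2/39 = 80/39
  2 + 39/80 = 199/80
  3 + 80/199 = 677/199

677/199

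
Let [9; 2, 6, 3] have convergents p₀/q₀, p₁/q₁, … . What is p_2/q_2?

Using pₖ = aₖpₖ₋₁ + pₖ₋₂, qₖ = aₖqₖ₋₁ + qₖ₋₂ (with p₋₁=1, p₋₂=0, q₋₁=0, q₋₂=1):
  k=0: a=9, p=9, q=1
  k=1: a=2, p=19, q=2
  k=2: a=6, p=123, q=13

123/13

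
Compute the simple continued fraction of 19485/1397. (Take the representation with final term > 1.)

19485 = 13·1397 + 1324
1397 = 1·1324 + 73
1324 = 18·73 + 10
73 = 7·10 + 3
10 = 3·3 + 1
3 = 3·1 + 0  (stop)
So 19485/1397 = [13; 1, 18, 7, 3, 3].

[13; 1, 18, 7, 3, 3]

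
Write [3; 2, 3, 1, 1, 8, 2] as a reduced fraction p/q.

Fold from the inside: start with 2/1.
  8 + 1/2 = 17/2
  1 + 2/17 = 19/17
  1 + 17/19 = 36/19
  3 + 19/36 = 127/36
  2 + 36/127 = 290/127
  3 + 127/290 = 997/290

997/290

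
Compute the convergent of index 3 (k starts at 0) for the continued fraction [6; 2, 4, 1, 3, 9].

Using pₖ = aₖpₖ₋₁ + pₖ₋₂, qₖ = aₖqₖ₋₁ + qₖ₋₂ (with p₋₁=1, p₋₂=0, q₋₁=0, q₋₂=1):
  k=0: a=6, p=6, q=1
  k=1: a=2, p=13, q=2
  k=2: a=4, p=58, q=9
  k=3: a=1, p=71, q=11

71/11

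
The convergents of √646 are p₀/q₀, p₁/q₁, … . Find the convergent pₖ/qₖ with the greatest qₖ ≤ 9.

√646 = [25; 2, 2, 2, 50, …] (period length 4).
Convergents:
  p_0/q_0 = 25/1
  p_1/q_1 = 51/2
  p_2/q_2 = 127/5
  p_3/q_3 = 305/12
q_2 = 5 ≤ 9 < 12 = q_3, so the answer is 127/5.

127/5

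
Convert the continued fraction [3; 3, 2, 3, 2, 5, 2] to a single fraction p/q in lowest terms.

Fold from the inside: start with 2/1.
  5 + 1/2 = 11/2
  2 + 2/11 = 24/11
  3 + 11/24 = 83/24
  2 + 24/83 = 190/83
  3 + 83/190 = 653/190
  3 + 190/653 = 2149/653

2149/653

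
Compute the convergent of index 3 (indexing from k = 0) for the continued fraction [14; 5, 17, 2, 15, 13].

Using pₖ = aₖpₖ₋₁ + pₖ₋₂, qₖ = aₖqₖ₋₁ + qₖ₋₂ (with p₋₁=1, p₋₂=0, q₋₁=0, q₋₂=1):
  k=0: a=14, p=14, q=1
  k=1: a=5, p=71, q=5
  k=2: a=17, p=1221, q=86
  k=3: a=2, p=2513, q=177

2513/177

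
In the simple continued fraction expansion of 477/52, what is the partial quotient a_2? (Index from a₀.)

1

477 = 9·52 + 9   →  a_0 = 9
52 = 5·9 + 7   →  a_1 = 5
9 = 1·7 + 2   →  a_2 = 1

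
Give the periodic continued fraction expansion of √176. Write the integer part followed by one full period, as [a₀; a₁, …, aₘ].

a₀ = ⌊√176⌋ = 13.

[13; 3, 1, 3, 26]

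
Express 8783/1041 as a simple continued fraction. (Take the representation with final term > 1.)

[8; 2, 3, 2, 8, 1, 6]

8783 = 8×1041 + 455
1041 = 2×455 + 131
455 = 3×131 + 62
131 = 2×62 + 7
62 = 8×7 + 6
7 = 1×6 + 1
6 = 6×1 + 0  (stop)
So 8783/1041 = [8; 2, 3, 2, 8, 1, 6].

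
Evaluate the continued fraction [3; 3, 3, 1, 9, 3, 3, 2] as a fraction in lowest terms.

9961/3012

Fold from the inside: start with 2/1.
  3 + 1/2 = 7/2
  3 + 2/7 = 23/7
  9 + 7/23 = 214/23
  1 + 23/214 = 237/214
  3 + 214/237 = 925/237
  3 + 237/925 = 3012/925
  3 + 925/3012 = 9961/3012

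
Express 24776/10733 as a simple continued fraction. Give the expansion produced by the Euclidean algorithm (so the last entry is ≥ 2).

[2; 3, 4, 8, 5, 6, 3]

24776 = 2*10733 + 3310
10733 = 3*3310 + 803
3310 = 4*803 + 98
803 = 8*98 + 19
98 = 5*19 + 3
19 = 6*3 + 1
3 = 3*1 + 0  (stop)
So 24776/10733 = [2; 3, 4, 8, 5, 6, 3].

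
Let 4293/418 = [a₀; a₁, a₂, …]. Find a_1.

3

4293 = 10·418 + 113   →  a_0 = 10
418 = 3·113 + 79   →  a_1 = 3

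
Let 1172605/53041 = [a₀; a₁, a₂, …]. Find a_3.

1172605 = 22·53041 + 5703   →  a_0 = 22
53041 = 9·5703 + 1714   →  a_1 = 9
5703 = 3·1714 + 561   →  a_2 = 3
1714 = 3·561 + 31   →  a_3 = 3

3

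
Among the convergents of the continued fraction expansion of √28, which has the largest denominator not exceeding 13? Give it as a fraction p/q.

37/7

√28 = [5; 3, 2, 3, 10, …] (period length 4).
Convergents:
  p_0/q_0 = 5/1
  p_1/q_1 = 16/3
  p_2/q_2 = 37/7
  p_3/q_3 = 127/24
q_2 = 7 ≤ 13 < 24 = q_3, so the answer is 37/7.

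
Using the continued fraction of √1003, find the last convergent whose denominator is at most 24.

95/3

√1003 = [31; 1, 2, 31, 2, 1, 62, …] (period length 6).
Convergents:
  p_0/q_0 = 31/1
  p_1/q_1 = 32/1
  p_2/q_2 = 95/3
  p_3/q_3 = 2977/94
q_2 = 3 ≤ 24 < 94 = q_3, so the answer is 95/3.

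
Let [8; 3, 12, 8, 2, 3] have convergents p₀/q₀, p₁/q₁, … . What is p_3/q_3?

Using pₖ = aₖpₖ₋₁ + pₖ₋₂, qₖ = aₖqₖ₋₁ + qₖ₋₂ (with p₋₁=1, p₋₂=0, q₋₁=0, q₋₂=1):
  k=0: a=8, p=8, q=1
  k=1: a=3, p=25, q=3
  k=2: a=12, p=308, q=37
  k=3: a=8, p=2489, q=299

2489/299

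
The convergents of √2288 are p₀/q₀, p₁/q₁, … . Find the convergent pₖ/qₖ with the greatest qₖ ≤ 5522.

164737/3444

√2288 = [47; 1, 4, 1, 94, …] (period length 4).
Convergents:
  p_0/q_0 = 47/1
  p_1/q_1 = 48/1
  p_2/q_2 = 239/5
  p_3/q_3 = 287/6
  p_4/q_4 = 27217/569
  p_5/q_5 = 27504/575
  p_6/q_6 = 137233/2869
  p_7/q_7 = 164737/3444
  p_8/q_8 = 15622511/326605
q_7 = 3444 ≤ 5522 < 326605 = q_8, so the answer is 164737/3444.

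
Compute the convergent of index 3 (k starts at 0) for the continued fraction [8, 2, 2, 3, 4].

143/17

Using pₖ = aₖpₖ₋₁ + pₖ₋₂, qₖ = aₖqₖ₋₁ + qₖ₋₂ (with p₋₁=1, p₋₂=0, q₋₁=0, q₋₂=1):
  k=0: a=8, p=8, q=1
  k=1: a=2, p=17, q=2
  k=2: a=2, p=42, q=5
  k=3: a=3, p=143, q=17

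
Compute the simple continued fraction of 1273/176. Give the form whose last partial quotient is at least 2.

[7; 4, 3, 2, 2, 2]

1273 = 7*176 + 41
176 = 4*41 + 12
41 = 3*12 + 5
12 = 2*5 + 2
5 = 2*2 + 1
2 = 2*1 + 0  (stop)
So 1273/176 = [7; 4, 3, 2, 2, 2].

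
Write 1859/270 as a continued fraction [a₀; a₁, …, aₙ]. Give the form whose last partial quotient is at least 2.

1859 = 6·270 + 239
270 = 1·239 + 31
239 = 7·31 + 22
31 = 1·22 + 9
22 = 2·9 + 4
9 = 2·4 + 1
4 = 4·1 + 0  (stop)
So 1859/270 = [6; 1, 7, 1, 2, 2, 4].

[6; 1, 7, 1, 2, 2, 4]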